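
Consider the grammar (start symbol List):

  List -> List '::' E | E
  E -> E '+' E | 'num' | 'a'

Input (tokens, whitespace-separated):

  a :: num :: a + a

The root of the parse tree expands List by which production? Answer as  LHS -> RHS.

[List [List [List [E a]] :: [E num]] :: [E [E a] + [E a]]]

List -> List '::' E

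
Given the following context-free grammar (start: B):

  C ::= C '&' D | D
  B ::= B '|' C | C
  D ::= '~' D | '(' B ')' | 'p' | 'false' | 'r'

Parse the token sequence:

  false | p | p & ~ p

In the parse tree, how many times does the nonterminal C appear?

[B [B [B [C [D false]]] | [C [D p]]] | [C [C [D p]] & [D ~ [D p]]]]

4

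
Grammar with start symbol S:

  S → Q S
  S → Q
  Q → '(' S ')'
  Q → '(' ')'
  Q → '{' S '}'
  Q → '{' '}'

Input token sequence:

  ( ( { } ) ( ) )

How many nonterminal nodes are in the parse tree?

[S [Q ( [S [Q ( [S [Q { }]] )] [S [Q ( )]]] )]]

8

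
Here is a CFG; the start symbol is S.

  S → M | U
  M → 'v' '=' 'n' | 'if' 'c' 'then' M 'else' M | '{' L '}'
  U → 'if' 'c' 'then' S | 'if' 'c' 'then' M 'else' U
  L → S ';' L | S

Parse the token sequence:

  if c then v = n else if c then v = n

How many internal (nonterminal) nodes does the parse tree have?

[S [U if c then [M v = n] else [U if c then [S [M v = n]]]]]

6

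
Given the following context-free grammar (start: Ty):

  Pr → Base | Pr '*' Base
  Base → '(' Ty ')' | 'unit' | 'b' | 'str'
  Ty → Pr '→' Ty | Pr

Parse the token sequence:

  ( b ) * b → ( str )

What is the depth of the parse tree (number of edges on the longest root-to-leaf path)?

7

[Ty [Pr [Pr [Base ( [Ty [Pr [Base b]]] )]] * [Base b]] → [Ty [Pr [Base ( [Ty [Pr [Base str]]] )]]]]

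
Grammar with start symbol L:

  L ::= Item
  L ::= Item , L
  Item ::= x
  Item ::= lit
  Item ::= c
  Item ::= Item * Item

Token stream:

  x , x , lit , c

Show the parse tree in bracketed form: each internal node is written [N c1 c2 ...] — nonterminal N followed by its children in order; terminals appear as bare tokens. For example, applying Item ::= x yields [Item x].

L
Item , L
x , L
x , Item , L
x , x , L
x , x , Item , L
x , x , lit , L
x , x , lit , Item
x , x , lit , c

[L [Item x] , [L [Item x] , [L [Item lit] , [L [Item c]]]]]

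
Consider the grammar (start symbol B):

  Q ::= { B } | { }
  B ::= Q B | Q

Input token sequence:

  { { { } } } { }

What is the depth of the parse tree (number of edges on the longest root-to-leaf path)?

6

[B [Q { [B [Q { [B [Q { }]] }]] }] [B [Q { }]]]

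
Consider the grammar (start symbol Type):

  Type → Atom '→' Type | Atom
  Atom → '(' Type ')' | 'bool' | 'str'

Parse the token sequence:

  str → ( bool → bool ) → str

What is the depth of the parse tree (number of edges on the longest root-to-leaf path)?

6

[Type [Atom str] → [Type [Atom ( [Type [Atom bool] → [Type [Atom bool]]] )] → [Type [Atom str]]]]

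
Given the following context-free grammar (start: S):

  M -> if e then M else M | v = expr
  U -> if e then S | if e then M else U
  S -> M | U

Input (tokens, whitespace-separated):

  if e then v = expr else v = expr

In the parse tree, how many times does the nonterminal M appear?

[S [M if e then [M v = expr] else [M v = expr]]]

3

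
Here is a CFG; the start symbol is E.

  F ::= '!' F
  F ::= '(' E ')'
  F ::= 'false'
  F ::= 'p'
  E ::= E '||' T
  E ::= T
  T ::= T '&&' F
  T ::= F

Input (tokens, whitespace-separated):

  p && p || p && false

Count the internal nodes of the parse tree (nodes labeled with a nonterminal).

10

[E [E [T [T [F p]] && [F p]]] || [T [T [F p]] && [F false]]]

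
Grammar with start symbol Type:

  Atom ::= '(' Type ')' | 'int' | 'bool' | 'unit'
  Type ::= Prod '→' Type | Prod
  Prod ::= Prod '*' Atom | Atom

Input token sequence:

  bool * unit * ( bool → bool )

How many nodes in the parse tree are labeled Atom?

5

[Type [Prod [Prod [Prod [Atom bool]] * [Atom unit]] * [Atom ( [Type [Prod [Atom bool]] → [Type [Prod [Atom bool]]]] )]]]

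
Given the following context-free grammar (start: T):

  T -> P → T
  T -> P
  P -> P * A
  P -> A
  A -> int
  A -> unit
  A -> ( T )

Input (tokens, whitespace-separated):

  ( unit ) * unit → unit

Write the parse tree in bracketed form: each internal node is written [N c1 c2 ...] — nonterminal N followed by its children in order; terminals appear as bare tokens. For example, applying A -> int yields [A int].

[T [P [P [A ( [T [P [A unit]]] )]] * [A unit]] → [T [P [A unit]]]]

T
P → T
P * A → T
A * A → T
( T ) * A → T
( P ) * A → T
( A ) * A → T
( unit ) * A → T
( unit ) * unit → T
( unit ) * unit → P
( unit ) * unit → A
( unit ) * unit → unit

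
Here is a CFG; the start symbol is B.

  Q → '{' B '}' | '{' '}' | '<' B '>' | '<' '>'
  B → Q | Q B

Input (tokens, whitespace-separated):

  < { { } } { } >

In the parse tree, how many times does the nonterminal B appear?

[B [Q < [B [Q { [B [Q { }]] }] [B [Q { }]]] >]]

4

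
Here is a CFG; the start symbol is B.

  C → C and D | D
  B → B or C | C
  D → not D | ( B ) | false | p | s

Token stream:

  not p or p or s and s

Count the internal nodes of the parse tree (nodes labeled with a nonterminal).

12

[B [B [B [C [D not [D p]]]] or [C [D p]]] or [C [C [D s]] and [D s]]]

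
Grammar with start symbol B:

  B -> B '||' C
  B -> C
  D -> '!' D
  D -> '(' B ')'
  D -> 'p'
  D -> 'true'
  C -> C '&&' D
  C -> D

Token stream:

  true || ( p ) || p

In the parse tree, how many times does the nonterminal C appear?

4

[B [B [B [C [D true]]] || [C [D ( [B [C [D p]]] )]]] || [C [D p]]]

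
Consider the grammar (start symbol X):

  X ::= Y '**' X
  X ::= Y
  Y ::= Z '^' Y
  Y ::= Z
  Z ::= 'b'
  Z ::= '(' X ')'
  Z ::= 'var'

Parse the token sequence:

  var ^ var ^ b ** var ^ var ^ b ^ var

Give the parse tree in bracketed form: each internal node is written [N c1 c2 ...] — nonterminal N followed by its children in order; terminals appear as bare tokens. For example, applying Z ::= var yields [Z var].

X
Y ** X
Z ^ Y ** X
var ^ Y ** X
var ^ Z ^ Y ** X
var ^ var ^ Y ** X
var ^ var ^ Z ** X
var ^ var ^ b ** X
var ^ var ^ b ** Y
var ^ var ^ b ** Z ^ Y
var ^ var ^ b ** var ^ Y
var ^ var ^ b ** var ^ Z ^ Y
var ^ var ^ b ** var ^ var ^ Y
var ^ var ^ b ** var ^ var ^ Z ^ Y
var ^ var ^ b ** var ^ var ^ b ^ Y
var ^ var ^ b ** var ^ var ^ b ^ Z
var ^ var ^ b ** var ^ var ^ b ^ var

[X [Y [Z var] ^ [Y [Z var] ^ [Y [Z b]]]] ** [X [Y [Z var] ^ [Y [Z var] ^ [Y [Z b] ^ [Y [Z var]]]]]]]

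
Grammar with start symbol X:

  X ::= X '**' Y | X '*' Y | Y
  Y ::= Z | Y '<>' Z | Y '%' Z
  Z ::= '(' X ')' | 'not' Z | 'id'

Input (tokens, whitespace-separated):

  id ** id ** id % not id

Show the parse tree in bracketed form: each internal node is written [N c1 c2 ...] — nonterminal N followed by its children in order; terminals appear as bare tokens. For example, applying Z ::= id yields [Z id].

X
X ** Y
X ** Y ** Y
Y ** Y ** Y
Z ** Y ** Y
id ** Y ** Y
id ** Z ** Y
id ** id ** Y
id ** id ** Y % Z
id ** id ** Z % Z
id ** id ** id % Z
id ** id ** id % not Z
id ** id ** id % not id

[X [X [X [Y [Z id]]] ** [Y [Z id]]] ** [Y [Y [Z id]] % [Z not [Z id]]]]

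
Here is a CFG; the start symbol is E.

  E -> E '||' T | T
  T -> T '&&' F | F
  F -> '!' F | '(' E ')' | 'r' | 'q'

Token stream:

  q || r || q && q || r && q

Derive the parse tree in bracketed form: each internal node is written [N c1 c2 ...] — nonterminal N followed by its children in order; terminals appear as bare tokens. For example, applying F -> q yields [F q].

E
E || T
E || T || T
E || T || T || T
T || T || T || T
F || T || T || T
q || T || T || T
q || F || T || T
q || r || T || T
q || r || T && F || T
q || r || F && F || T
q || r || q && F || T
q || r || q && q || T
q || r || q && q || T && F
q || r || q && q || F && F
q || r || q && q || r && F
q || r || q && q || r && q

[E [E [E [E [T [F q]]] || [T [F r]]] || [T [T [F q]] && [F q]]] || [T [T [F r]] && [F q]]]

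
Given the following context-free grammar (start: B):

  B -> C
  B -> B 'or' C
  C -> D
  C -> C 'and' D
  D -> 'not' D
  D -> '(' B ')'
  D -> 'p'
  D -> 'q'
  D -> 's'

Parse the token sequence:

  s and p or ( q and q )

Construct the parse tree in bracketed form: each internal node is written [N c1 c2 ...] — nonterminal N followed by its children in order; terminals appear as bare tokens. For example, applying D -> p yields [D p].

B
B or C
C or C
C and D or C
D and D or C
s and D or C
s and p or C
s and p or D
s and p or ( B )
s and p or ( C )
s and p or ( C and D )
s and p or ( D and D )
s and p or ( q and D )
s and p or ( q and q )

[B [B [C [C [D s]] and [D p]]] or [C [D ( [B [C [C [D q]] and [D q]]] )]]]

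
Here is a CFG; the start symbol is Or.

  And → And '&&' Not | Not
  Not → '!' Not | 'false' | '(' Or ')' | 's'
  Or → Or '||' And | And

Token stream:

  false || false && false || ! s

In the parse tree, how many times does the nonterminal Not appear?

5

[Or [Or [Or [And [Not false]]] || [And [And [Not false]] && [Not false]]] || [And [Not ! [Not s]]]]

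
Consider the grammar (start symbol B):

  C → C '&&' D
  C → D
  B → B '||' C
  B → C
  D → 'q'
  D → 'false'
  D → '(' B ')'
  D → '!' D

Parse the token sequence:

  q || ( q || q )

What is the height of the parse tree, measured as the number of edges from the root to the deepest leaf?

[B [B [C [D q]]] || [C [D ( [B [B [C [D q]]] || [C [D q]]] )]]]

7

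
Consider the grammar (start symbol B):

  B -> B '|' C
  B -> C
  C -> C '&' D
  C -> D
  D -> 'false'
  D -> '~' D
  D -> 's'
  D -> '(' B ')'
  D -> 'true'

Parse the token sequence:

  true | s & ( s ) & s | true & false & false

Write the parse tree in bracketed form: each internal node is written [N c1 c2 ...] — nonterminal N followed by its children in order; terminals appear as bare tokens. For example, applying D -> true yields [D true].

B
B | C
B | C | C
C | C | C
D | C | C
true | C | C
true | C & D | C
true | C & D & D | C
true | D & D & D | C
true | s & D & D | C
true | s & ( B ) & D | C
true | s & ( C ) & D | C
true | s & ( D ) & D | C
true | s & ( s ) & D | C
true | s & ( s ) & s | C
true | s & ( s ) & s | C & D
true | s & ( s ) & s | C & D & D
true | s & ( s ) & s | D & D & D
true | s & ( s ) & s | true & D & D
true | s & ( s ) & s | true & false & D
true | s & ( s ) & s | true & false & false

[B [B [B [C [D true]]] | [C [C [C [D s]] & [D ( [B [C [D s]]] )]] & [D s]]] | [C [C [C [D true]] & [D false]] & [D false]]]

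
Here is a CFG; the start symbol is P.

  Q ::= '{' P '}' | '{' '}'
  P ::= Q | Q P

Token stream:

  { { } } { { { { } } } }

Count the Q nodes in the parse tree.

6

[P [Q { [P [Q { }]] }] [P [Q { [P [Q { [P [Q { [P [Q { }]] }]] }]] }]]]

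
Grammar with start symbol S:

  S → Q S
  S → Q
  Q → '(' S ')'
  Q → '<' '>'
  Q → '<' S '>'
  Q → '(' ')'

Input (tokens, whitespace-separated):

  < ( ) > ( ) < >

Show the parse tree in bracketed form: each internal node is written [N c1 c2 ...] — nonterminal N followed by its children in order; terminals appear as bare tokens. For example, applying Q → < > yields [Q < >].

S
Q S
< S > S
< Q > S
< ( ) > S
< ( ) > Q S
< ( ) > ( ) S
< ( ) > ( ) Q
< ( ) > ( ) < >

[S [Q < [S [Q ( )]] >] [S [Q ( )] [S [Q < >]]]]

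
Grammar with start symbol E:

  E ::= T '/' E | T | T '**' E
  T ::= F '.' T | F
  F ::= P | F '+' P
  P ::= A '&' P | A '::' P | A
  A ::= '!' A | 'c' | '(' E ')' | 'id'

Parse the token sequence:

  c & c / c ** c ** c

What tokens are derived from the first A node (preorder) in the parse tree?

[E [T [F [P [A c] & [P [A c]]]]] / [E [T [F [P [A c]]]] ** [E [T [F [P [A c]]]] ** [E [T [F [P [A c]]]]]]]]

c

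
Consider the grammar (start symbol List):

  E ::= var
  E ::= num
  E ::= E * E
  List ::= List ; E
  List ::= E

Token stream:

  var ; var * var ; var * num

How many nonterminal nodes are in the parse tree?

[List [List [List [E var]] ; [E [E var] * [E var]]] ; [E [E var] * [E num]]]

10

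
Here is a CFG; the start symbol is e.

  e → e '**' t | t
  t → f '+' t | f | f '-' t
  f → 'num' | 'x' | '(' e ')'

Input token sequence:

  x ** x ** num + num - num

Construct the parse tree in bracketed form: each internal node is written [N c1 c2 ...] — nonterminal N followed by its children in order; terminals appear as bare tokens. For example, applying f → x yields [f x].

[e [e [e [t [f x]]] ** [t [f x]]] ** [t [f num] + [t [f num] - [t [f num]]]]]

e
e ** t
e ** t ** t
t ** t ** t
f ** t ** t
x ** t ** t
x ** f ** t
x ** x ** t
x ** x ** f + t
x ** x ** num + t
x ** x ** num + f - t
x ** x ** num + num - t
x ** x ** num + num - f
x ** x ** num + num - num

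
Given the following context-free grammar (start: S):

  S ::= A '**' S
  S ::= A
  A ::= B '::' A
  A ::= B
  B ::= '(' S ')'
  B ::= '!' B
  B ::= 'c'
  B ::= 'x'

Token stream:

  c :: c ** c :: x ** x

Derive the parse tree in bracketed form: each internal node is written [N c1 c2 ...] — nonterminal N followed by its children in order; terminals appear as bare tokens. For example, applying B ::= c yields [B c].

[S [A [B c] :: [A [B c]]] ** [S [A [B c] :: [A [B x]]] ** [S [A [B x]]]]]

S
A ** S
B :: A ** S
c :: A ** S
c :: B ** S
c :: c ** S
c :: c ** A ** S
c :: c ** B :: A ** S
c :: c ** c :: A ** S
c :: c ** c :: B ** S
c :: c ** c :: x ** S
c :: c ** c :: x ** A
c :: c ** c :: x ** B
c :: c ** c :: x ** x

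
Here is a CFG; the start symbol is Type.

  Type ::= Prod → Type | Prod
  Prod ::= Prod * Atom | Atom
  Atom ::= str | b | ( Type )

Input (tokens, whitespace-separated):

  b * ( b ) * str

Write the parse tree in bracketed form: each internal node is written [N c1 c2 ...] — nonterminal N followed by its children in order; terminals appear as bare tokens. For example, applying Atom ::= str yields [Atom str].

[Type [Prod [Prod [Prod [Atom b]] * [Atom ( [Type [Prod [Atom b]]] )]] * [Atom str]]]

Type
Prod
Prod * Atom
Prod * Atom * Atom
Atom * Atom * Atom
b * Atom * Atom
b * ( Type ) * Atom
b * ( Prod ) * Atom
b * ( Atom ) * Atom
b * ( b ) * Atom
b * ( b ) * str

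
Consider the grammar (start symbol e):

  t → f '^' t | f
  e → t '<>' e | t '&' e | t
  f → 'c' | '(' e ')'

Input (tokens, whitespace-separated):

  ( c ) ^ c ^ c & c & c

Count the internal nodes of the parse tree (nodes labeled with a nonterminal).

16

[e [t [f ( [e [t [f c]]] )] ^ [t [f c] ^ [t [f c]]]] & [e [t [f c]] & [e [t [f c]]]]]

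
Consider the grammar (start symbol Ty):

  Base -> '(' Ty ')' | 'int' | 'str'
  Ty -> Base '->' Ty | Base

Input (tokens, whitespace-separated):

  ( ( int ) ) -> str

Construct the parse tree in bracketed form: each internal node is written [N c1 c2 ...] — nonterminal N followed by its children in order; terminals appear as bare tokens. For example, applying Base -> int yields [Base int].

Ty
Base -> Ty
( Ty ) -> Ty
( Base ) -> Ty
( ( Ty ) ) -> Ty
( ( Base ) ) -> Ty
( ( int ) ) -> Ty
( ( int ) ) -> Base
( ( int ) ) -> str

[Ty [Base ( [Ty [Base ( [Ty [Base int]] )]] )] -> [Ty [Base str]]]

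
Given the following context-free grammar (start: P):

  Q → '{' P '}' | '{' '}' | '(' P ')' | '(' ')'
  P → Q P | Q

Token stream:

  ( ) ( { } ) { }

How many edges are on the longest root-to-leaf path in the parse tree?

[P [Q ( )] [P [Q ( [P [Q { }]] )] [P [Q { }]]]]

5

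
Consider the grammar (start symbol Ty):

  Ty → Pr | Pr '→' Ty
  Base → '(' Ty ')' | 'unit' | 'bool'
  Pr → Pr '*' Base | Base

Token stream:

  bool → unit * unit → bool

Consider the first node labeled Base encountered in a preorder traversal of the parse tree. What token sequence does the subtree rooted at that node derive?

bool

[Ty [Pr [Base bool]] → [Ty [Pr [Pr [Base unit]] * [Base unit]] → [Ty [Pr [Base bool]]]]]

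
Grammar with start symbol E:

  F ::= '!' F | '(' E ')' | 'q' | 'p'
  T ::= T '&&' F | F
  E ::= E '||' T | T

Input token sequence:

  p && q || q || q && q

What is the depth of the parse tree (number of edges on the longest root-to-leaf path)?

[E [E [E [T [T [F p]] && [F q]]] || [T [F q]]] || [T [T [F q]] && [F q]]]

6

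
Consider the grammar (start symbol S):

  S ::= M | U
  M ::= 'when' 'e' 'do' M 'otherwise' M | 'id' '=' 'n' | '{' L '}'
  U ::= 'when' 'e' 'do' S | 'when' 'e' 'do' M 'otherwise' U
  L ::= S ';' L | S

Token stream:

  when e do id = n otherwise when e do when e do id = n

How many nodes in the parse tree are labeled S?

3

[S [U when e do [M id = n] otherwise [U when e do [S [U when e do [S [M id = n]]]]]]]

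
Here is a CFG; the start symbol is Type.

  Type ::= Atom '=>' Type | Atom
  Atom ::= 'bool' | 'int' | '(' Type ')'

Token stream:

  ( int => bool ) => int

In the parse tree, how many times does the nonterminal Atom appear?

4

[Type [Atom ( [Type [Atom int] => [Type [Atom bool]]] )] => [Type [Atom int]]]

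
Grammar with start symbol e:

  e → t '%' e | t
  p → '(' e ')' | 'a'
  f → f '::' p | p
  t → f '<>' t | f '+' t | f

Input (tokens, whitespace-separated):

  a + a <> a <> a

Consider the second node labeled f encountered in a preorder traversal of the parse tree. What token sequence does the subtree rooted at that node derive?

[e [t [f [p a]] + [t [f [p a]] <> [t [f [p a]] <> [t [f [p a]]]]]]]

a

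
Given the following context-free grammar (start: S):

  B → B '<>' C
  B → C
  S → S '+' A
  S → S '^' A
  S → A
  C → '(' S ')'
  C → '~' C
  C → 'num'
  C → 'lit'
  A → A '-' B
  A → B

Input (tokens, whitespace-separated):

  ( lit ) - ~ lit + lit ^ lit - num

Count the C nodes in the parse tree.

7

[S [S [S [A [A [B [C ( [S [A [B [C lit]]]] )]]] - [B [C ~ [C lit]]]]] + [A [B [C lit]]]] ^ [A [A [B [C lit]]] - [B [C num]]]]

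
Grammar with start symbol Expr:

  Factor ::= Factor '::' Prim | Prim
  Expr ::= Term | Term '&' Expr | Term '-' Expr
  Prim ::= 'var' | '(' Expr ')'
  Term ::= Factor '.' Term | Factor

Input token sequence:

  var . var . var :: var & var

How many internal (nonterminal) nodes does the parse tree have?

16

[Expr [Term [Factor [Prim var]] . [Term [Factor [Prim var]] . [Term [Factor [Factor [Prim var]] :: [Prim var]]]]] & [Expr [Term [Factor [Prim var]]]]]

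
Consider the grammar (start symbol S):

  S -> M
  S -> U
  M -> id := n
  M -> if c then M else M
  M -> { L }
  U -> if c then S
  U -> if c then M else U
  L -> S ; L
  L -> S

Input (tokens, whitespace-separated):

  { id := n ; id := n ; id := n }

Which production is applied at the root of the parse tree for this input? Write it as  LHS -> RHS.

S -> M

[S [M { [L [S [M id := n]] ; [L [S [M id := n]] ; [L [S [M id := n]]]]] }]]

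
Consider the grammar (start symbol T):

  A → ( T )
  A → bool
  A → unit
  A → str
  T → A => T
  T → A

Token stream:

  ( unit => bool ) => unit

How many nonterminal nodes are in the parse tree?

8

[T [A ( [T [A unit] => [T [A bool]]] )] => [T [A unit]]]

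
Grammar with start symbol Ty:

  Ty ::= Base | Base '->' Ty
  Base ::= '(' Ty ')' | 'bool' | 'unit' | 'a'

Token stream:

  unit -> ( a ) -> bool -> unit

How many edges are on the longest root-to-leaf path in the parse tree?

[Ty [Base unit] -> [Ty [Base ( [Ty [Base a]] )] -> [Ty [Base bool] -> [Ty [Base unit]]]]]

5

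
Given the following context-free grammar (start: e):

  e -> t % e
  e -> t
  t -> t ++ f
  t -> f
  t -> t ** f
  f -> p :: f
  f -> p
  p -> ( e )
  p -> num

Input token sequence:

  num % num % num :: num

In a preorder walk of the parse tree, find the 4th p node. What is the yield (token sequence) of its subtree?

[e [t [f [p num]]] % [e [t [f [p num]]] % [e [t [f [p num] :: [f [p num]]]]]]]

num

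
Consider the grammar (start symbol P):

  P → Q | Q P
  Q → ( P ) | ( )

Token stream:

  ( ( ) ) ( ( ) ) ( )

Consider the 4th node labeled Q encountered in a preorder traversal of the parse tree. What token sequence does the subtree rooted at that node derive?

[P [Q ( [P [Q ( )]] )] [P [Q ( [P [Q ( )]] )] [P [Q ( )]]]]

( )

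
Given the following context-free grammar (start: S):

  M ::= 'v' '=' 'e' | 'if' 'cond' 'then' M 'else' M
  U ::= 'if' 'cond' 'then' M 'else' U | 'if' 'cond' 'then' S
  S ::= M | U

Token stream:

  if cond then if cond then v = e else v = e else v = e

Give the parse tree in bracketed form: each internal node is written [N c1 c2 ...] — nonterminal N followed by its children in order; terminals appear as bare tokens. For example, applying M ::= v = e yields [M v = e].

S
M
if cond then M else M
if cond then if cond then M else M else M
if cond then if cond then v = e else M else M
if cond then if cond then v = e else v = e else M
if cond then if cond then v = e else v = e else v = e

[S [M if cond then [M if cond then [M v = e] else [M v = e]] else [M v = e]]]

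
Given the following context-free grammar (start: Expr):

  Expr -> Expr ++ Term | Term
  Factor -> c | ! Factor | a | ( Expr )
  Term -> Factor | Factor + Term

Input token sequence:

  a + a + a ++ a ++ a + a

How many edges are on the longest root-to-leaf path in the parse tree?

7

[Expr [Expr [Expr [Term [Factor a] + [Term [Factor a] + [Term [Factor a]]]]] ++ [Term [Factor a]]] ++ [Term [Factor a] + [Term [Factor a]]]]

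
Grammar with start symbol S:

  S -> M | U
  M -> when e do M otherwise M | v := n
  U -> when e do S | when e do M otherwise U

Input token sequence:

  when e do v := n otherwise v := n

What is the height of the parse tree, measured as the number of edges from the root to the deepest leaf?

[S [M when e do [M v := n] otherwise [M v := n]]]

3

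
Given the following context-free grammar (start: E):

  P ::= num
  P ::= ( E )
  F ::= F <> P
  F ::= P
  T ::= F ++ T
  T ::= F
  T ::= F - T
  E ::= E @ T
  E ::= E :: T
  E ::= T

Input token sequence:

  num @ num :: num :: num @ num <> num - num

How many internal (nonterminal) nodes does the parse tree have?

25

[E [E [E [E [E [T [F [P num]]]] @ [T [F [P num]]]] :: [T [F [P num]]]] :: [T [F [P num]]]] @ [T [F [F [P num]] <> [P num]] - [T [F [P num]]]]]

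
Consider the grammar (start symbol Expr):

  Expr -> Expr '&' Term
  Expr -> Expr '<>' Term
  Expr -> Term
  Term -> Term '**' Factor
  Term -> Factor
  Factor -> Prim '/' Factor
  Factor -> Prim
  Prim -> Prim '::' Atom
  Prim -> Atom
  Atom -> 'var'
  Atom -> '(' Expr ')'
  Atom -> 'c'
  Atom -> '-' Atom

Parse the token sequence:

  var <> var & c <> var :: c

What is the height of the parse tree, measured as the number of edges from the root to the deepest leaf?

8

[Expr [Expr [Expr [Expr [Term [Factor [Prim [Atom var]]]]] <> [Term [Factor [Prim [Atom var]]]]] & [Term [Factor [Prim [Atom c]]]]] <> [Term [Factor [Prim [Prim [Atom var]] :: [Atom c]]]]]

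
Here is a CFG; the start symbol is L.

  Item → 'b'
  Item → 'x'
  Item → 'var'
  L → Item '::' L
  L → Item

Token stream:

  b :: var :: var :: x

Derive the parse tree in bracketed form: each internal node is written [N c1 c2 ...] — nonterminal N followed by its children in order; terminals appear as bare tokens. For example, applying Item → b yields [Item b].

[L [Item b] :: [L [Item var] :: [L [Item var] :: [L [Item x]]]]]

L
Item :: L
b :: L
b :: Item :: L
b :: var :: L
b :: var :: Item :: L
b :: var :: var :: L
b :: var :: var :: Item
b :: var :: var :: x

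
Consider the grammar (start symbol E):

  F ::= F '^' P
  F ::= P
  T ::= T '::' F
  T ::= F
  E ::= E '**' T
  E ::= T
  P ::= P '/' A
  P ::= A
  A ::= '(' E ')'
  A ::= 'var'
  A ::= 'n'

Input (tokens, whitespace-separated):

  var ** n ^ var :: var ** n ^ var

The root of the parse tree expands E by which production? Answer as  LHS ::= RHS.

[E [E [E [T [F [P [A var]]]]] ** [T [T [F [F [P [A n]]] ^ [P [A var]]]] :: [F [P [A var]]]]] ** [T [F [F [P [A n]]] ^ [P [A var]]]]]

E ::= E '**' T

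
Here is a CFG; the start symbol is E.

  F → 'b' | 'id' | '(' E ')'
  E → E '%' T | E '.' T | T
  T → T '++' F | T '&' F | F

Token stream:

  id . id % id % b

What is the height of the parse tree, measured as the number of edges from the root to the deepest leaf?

6

[E [E [E [E [T [F id]]] . [T [F id]]] % [T [F id]]] % [T [F b]]]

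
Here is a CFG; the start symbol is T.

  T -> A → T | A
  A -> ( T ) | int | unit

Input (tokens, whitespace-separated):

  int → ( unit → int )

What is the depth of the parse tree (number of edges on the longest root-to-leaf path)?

[T [A int] → [T [A ( [T [A unit] → [T [A int]]] )]]]

6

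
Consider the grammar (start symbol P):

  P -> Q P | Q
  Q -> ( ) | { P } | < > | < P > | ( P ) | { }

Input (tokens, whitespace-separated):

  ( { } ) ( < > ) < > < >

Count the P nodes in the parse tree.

6

[P [Q ( [P [Q { }]] )] [P [Q ( [P [Q < >]] )] [P [Q < >] [P [Q < >]]]]]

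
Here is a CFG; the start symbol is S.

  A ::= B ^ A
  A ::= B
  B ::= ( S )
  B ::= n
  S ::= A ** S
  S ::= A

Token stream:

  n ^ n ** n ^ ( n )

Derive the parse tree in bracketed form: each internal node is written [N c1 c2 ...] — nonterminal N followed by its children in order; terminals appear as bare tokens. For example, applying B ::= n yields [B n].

S
A ** S
B ^ A ** S
n ^ A ** S
n ^ B ** S
n ^ n ** S
n ^ n ** A
n ^ n ** B ^ A
n ^ n ** n ^ A
n ^ n ** n ^ B
n ^ n ** n ^ ( S )
n ^ n ** n ^ ( A )
n ^ n ** n ^ ( B )
n ^ n ** n ^ ( n )

[S [A [B n] ^ [A [B n]]] ** [S [A [B n] ^ [A [B ( [S [A [B n]]] )]]]]]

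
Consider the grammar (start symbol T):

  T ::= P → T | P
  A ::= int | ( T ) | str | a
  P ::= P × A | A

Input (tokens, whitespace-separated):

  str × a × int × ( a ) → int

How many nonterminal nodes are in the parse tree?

15

[T [P [P [P [P [A str]] × [A a]] × [A int]] × [A ( [T [P [A a]]] )]] → [T [P [A int]]]]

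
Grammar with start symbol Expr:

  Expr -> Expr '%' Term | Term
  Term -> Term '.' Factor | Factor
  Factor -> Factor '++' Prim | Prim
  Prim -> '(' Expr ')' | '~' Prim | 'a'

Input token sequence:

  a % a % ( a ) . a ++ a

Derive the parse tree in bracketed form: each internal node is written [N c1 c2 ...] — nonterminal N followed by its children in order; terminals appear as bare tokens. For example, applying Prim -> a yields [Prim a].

Expr
Expr % Term
Expr % Term % Term
Term % Term % Term
Factor % Term % Term
Prim % Term % Term
a % Term % Term
a % Factor % Term
a % Prim % Term
a % a % Term
a % a % Term . Factor
a % a % Factor . Factor
a % a % Prim . Factor
a % a % ( Expr ) . Factor
a % a % ( Term ) . Factor
a % a % ( Factor ) . Factor
a % a % ( Prim ) . Factor
a % a % ( a ) . Factor
a % a % ( a ) . Factor ++ Prim
a % a % ( a ) . Prim ++ Prim
a % a % ( a ) . a ++ Prim
a % a % ( a ) . a ++ a

[Expr [Expr [Expr [Term [Factor [Prim a]]]] % [Term [Factor [Prim a]]]] % [Term [Term [Factor [Prim ( [Expr [Term [Factor [Prim a]]]] )]]] . [Factor [Factor [Prim a]] ++ [Prim a]]]]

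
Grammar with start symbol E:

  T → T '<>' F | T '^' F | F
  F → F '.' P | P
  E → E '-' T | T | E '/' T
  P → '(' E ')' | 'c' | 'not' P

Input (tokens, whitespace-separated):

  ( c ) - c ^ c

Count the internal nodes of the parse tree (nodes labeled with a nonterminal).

15

[E [E [T [F [P ( [E [T [F [P c]]]] )]]]] - [T [T [F [P c]]] ^ [F [P c]]]]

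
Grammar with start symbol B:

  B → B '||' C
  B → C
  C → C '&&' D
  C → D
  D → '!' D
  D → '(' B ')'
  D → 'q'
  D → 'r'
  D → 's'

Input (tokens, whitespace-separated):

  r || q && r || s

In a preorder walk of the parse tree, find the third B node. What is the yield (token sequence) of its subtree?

r

[B [B [B [C [D r]]] || [C [C [D q]] && [D r]]] || [C [D s]]]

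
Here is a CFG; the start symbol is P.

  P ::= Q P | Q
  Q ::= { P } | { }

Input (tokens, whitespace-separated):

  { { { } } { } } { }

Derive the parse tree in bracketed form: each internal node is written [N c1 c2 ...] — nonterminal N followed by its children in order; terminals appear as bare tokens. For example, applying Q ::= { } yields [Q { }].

P
Q P
{ P } P
{ Q P } P
{ { P } P } P
{ { Q } P } P
{ { { } } P } P
{ { { } } Q } P
{ { { } } { } } P
{ { { } } { } } Q
{ { { } } { } } { }

[P [Q { [P [Q { [P [Q { }]] }] [P [Q { }]]] }] [P [Q { }]]]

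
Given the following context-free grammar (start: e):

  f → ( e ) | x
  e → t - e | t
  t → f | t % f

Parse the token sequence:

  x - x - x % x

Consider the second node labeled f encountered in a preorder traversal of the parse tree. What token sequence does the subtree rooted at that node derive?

[e [t [f x]] - [e [t [f x]] - [e [t [t [f x]] % [f x]]]]]

x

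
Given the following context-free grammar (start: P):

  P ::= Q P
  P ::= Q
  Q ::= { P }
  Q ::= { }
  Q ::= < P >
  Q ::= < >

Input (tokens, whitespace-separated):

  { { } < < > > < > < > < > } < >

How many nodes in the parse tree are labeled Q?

[P [Q { [P [Q { }] [P [Q < [P [Q < >]] >] [P [Q < >] [P [Q < >] [P [Q < >]]]]]] }] [P [Q < >]]]

8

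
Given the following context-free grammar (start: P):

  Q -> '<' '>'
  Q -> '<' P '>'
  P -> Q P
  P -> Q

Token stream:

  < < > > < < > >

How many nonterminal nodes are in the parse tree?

8

[P [Q < [P [Q < >]] >] [P [Q < [P [Q < >]] >]]]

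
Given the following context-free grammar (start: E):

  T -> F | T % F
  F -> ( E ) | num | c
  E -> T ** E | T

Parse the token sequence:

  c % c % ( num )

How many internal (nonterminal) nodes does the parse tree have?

[E [T [T [T [F c]] % [F c]] % [F ( [E [T [F num]]] )]]]

10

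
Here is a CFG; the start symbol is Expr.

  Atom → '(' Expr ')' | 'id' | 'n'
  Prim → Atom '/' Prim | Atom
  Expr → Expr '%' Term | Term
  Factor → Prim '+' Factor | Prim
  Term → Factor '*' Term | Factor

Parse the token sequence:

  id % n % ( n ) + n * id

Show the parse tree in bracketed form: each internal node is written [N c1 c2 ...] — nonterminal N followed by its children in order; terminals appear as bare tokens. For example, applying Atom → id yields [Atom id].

[Expr [Expr [Expr [Term [Factor [Prim [Atom id]]]]] % [Term [Factor [Prim [Atom n]]]]] % [Term [Factor [Prim [Atom ( [Expr [Term [Factor [Prim [Atom n]]]]] )]] + [Factor [Prim [Atom n]]]] * [Term [Factor [Prim [Atom id]]]]]]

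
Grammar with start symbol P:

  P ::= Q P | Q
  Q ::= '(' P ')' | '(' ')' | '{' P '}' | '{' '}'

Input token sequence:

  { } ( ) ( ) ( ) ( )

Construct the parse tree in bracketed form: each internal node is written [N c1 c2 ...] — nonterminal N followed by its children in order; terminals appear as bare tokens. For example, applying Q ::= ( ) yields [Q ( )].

P
Q P
{ } P
{ } Q P
{ } ( ) P
{ } ( ) Q P
{ } ( ) ( ) P
{ } ( ) ( ) Q P
{ } ( ) ( ) ( ) P
{ } ( ) ( ) ( ) Q
{ } ( ) ( ) ( ) ( )

[P [Q { }] [P [Q ( )] [P [Q ( )] [P [Q ( )] [P [Q ( )]]]]]]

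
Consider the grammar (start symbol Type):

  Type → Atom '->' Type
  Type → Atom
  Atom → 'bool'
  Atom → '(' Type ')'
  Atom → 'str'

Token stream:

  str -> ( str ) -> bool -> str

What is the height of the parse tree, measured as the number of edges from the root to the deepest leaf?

5

[Type [Atom str] -> [Type [Atom ( [Type [Atom str]] )] -> [Type [Atom bool] -> [Type [Atom str]]]]]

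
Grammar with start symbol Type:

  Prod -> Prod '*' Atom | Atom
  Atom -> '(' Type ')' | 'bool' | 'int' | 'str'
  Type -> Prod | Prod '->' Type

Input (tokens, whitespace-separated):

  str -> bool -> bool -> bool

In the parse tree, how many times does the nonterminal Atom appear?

[Type [Prod [Atom str]] -> [Type [Prod [Atom bool]] -> [Type [Prod [Atom bool]] -> [Type [Prod [Atom bool]]]]]]

4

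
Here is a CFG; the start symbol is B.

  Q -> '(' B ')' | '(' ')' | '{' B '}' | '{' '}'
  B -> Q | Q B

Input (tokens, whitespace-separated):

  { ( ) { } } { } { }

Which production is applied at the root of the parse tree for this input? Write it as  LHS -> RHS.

B -> Q B

[B [Q { [B [Q ( )] [B [Q { }]]] }] [B [Q { }] [B [Q { }]]]]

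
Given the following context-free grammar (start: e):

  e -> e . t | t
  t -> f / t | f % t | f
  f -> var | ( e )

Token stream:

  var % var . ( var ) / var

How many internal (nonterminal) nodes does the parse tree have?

13

[e [e [t [f var] % [t [f var]]]] . [t [f ( [e [t [f var]]] )] / [t [f var]]]]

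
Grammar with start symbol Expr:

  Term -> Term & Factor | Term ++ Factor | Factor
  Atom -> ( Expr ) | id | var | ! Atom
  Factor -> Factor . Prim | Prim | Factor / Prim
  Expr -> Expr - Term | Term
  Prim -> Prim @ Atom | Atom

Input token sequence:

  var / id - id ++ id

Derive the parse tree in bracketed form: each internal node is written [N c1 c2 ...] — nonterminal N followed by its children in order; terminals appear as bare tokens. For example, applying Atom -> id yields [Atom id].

[Expr [Expr [Term [Factor [Factor [Prim [Atom var]]] / [Prim [Atom id]]]]] - [Term [Term [Factor [Prim [Atom id]]]] ++ [Factor [Prim [Atom id]]]]]

Expr
Expr - Term
Term - Term
Factor - Term
Factor / Prim - Term
Prim / Prim - Term
Atom / Prim - Term
var / Prim - Term
var / Atom - Term
var / id - Term
var / id - Term ++ Factor
var / id - Factor ++ Factor
var / id - Prim ++ Factor
var / id - Atom ++ Factor
var / id - id ++ Factor
var / id - id ++ Prim
var / id - id ++ Atom
var / id - id ++ id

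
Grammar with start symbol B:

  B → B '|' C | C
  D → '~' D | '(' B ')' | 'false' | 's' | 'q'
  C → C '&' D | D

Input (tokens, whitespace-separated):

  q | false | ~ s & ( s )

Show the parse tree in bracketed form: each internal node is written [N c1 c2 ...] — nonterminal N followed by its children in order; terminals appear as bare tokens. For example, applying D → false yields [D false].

B
B | C
B | C | C
C | C | C
D | C | C
q | C | C
q | D | C
q | false | C
q | false | C & D
q | false | D & D
q | false | ~ D & D
q | false | ~ s & D
q | false | ~ s & ( B )
q | false | ~ s & ( C )
q | false | ~ s & ( D )
q | false | ~ s & ( s )

[B [B [B [C [D q]]] | [C [D false]]] | [C [C [D ~ [D s]]] & [D ( [B [C [D s]]] )]]]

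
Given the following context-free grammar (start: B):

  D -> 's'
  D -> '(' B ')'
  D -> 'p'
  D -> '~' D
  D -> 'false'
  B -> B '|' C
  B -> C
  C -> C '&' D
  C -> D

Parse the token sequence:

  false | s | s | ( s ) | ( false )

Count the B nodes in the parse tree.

7

[B [B [B [B [B [C [D false]]] | [C [D s]]] | [C [D s]]] | [C [D ( [B [C [D s]]] )]]] | [C [D ( [B [C [D false]]] )]]]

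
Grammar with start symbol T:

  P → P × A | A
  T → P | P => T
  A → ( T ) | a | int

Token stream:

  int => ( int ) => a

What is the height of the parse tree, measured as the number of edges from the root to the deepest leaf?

[T [P [A int]] => [T [P [A ( [T [P [A int]]] )]] => [T [P [A a]]]]]

7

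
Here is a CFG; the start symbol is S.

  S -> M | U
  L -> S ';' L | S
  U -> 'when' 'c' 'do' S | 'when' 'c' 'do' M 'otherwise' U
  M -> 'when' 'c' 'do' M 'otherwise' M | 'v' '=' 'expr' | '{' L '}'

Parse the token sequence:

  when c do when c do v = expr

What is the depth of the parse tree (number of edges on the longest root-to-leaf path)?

[S [U when c do [S [U when c do [S [M v = expr]]]]]]

6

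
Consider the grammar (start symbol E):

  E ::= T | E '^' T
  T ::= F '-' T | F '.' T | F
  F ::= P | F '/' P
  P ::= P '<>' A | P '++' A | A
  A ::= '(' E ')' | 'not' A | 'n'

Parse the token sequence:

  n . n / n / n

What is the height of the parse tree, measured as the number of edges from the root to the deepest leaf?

8

[E [T [F [P [A n]]] . [T [F [F [F [P [A n]]] / [P [A n]]] / [P [A n]]]]]]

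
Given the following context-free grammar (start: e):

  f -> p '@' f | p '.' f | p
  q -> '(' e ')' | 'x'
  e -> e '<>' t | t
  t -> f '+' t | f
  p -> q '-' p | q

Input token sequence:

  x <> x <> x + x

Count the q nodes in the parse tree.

4

[e [e [e [t [f [p [q x]]]]] <> [t [f [p [q x]]]]] <> [t [f [p [q x]]] + [t [f [p [q x]]]]]]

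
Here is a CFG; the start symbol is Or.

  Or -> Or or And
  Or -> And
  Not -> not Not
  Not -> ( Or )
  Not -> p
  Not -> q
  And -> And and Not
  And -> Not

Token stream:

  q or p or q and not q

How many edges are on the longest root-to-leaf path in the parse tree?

5

[Or [Or [Or [And [Not q]]] or [And [Not p]]] or [And [And [Not q]] and [Not not [Not q]]]]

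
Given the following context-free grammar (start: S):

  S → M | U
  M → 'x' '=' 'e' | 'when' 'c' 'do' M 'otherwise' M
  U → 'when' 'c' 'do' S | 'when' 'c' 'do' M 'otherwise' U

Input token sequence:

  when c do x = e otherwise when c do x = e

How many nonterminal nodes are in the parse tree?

6

[S [U when c do [M x = e] otherwise [U when c do [S [M x = e]]]]]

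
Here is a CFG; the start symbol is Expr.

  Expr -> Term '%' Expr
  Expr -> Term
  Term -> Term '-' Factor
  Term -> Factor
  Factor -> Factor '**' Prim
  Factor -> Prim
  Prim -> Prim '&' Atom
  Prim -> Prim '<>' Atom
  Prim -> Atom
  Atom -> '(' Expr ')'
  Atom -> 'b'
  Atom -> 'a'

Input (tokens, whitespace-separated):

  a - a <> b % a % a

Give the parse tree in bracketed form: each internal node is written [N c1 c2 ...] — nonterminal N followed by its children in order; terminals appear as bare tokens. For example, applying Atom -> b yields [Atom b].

Expr
Term % Expr
Term - Factor % Expr
Factor - Factor % Expr
Prim - Factor % Expr
Atom - Factor % Expr
a - Factor % Expr
a - Prim % Expr
a - Prim <> Atom % Expr
a - Atom <> Atom % Expr
a - a <> Atom % Expr
a - a <> b % Expr
a - a <> b % Term % Expr
a - a <> b % Factor % Expr
a - a <> b % Prim % Expr
a - a <> b % Atom % Expr
a - a <> b % a % Expr
a - a <> b % a % Term
a - a <> b % a % Factor
a - a <> b % a % Prim
a - a <> b % a % Atom
a - a <> b % a % a

[Expr [Term [Term [Factor [Prim [Atom a]]]] - [Factor [Prim [Prim [Atom a]] <> [Atom b]]]] % [Expr [Term [Factor [Prim [Atom a]]]] % [Expr [Term [Factor [Prim [Atom a]]]]]]]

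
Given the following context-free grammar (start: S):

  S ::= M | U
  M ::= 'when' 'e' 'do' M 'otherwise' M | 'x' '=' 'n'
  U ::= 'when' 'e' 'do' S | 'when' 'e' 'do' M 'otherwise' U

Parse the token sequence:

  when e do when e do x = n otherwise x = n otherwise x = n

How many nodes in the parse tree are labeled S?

1

[S [M when e do [M when e do [M x = n] otherwise [M x = n]] otherwise [M x = n]]]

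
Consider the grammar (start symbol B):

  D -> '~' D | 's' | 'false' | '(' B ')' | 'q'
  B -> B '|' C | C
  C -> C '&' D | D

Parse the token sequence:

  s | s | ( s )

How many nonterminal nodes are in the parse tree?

12

[B [B [B [C [D s]]] | [C [D s]]] | [C [D ( [B [C [D s]]] )]]]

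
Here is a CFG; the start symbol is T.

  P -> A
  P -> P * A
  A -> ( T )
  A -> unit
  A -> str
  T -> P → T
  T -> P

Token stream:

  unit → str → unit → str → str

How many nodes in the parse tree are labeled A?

[T [P [A unit]] → [T [P [A str]] → [T [P [A unit]] → [T [P [A str]] → [T [P [A str]]]]]]]

5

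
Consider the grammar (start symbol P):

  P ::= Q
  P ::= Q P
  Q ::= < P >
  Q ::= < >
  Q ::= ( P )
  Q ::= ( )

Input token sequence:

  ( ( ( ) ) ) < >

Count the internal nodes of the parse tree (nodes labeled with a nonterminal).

[P [Q ( [P [Q ( [P [Q ( )]] )]] )] [P [Q < >]]]

8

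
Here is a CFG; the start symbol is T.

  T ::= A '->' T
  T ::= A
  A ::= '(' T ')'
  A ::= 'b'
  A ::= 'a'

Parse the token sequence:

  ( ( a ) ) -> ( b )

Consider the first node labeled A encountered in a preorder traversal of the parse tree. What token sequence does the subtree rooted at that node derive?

[T [A ( [T [A ( [T [A a]] )]] )] -> [T [A ( [T [A b]] )]]]

( ( a ) )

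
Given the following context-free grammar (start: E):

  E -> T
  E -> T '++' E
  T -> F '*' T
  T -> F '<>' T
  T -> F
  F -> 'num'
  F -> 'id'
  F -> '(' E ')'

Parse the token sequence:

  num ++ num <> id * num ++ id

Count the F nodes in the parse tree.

5

[E [T [F num]] ++ [E [T [F num] <> [T [F id] * [T [F num]]]] ++ [E [T [F id]]]]]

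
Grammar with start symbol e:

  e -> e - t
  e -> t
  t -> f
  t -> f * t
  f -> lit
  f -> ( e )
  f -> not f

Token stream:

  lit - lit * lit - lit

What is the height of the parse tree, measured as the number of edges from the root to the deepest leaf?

[e [e [e [t [f lit]]] - [t [f lit] * [t [f lit]]]] - [t [f lit]]]

5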